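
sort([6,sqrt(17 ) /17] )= [ sqrt(17 )/17,6]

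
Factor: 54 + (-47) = 7=7^1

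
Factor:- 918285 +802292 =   -  115993= - 193^1*601^1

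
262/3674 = 131/1837  =  0.07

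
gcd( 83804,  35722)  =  2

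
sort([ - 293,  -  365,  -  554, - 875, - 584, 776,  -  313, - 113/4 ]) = [ - 875, - 584, - 554,-365,  -  313,-293, - 113/4, 776 ]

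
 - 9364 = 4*(-2341 )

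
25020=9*2780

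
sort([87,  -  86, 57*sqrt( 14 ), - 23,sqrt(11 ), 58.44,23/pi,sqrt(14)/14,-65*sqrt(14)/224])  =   [ - 86,-23, - 65*sqrt( 14)/224, sqrt ( 14)/14, sqrt(11 ),23/pi , 58.44,87,57 *sqrt(14)]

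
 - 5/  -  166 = 5/166 = 0.03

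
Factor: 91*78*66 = 2^2 * 3^2*7^1*11^1*13^2 = 468468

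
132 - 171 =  - 39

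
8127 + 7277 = 15404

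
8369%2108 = 2045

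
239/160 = 239/160 = 1.49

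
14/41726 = 7/20863 = 0.00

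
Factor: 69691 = 69691^1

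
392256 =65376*6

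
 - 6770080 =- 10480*646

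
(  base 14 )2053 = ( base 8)12671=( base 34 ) 4RJ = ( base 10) 5561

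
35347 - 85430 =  - 50083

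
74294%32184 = 9926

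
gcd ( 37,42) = 1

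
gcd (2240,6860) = 140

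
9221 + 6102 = 15323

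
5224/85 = 5224/85 = 61.46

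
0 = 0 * 80580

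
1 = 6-5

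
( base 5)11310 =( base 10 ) 830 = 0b1100111110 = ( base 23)1D2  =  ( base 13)4BB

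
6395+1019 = 7414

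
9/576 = 1/64 = 0.02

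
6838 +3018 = 9856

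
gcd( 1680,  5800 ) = 40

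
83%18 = 11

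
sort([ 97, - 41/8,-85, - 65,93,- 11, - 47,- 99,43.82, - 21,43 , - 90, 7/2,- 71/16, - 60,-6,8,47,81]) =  [ -99, - 90, - 85,  -  65, - 60,- 47,  -  21, - 11, - 6, -41/8,-71/16,7/2,8,43 , 43.82, 47,81, 93, 97 ]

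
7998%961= 310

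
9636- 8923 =713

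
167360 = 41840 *4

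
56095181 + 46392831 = 102488012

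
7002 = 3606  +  3396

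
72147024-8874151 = 63272873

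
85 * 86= 7310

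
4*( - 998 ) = - 3992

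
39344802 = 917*42906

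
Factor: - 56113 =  - 56113^1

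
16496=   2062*8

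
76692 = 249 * 308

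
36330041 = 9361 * 3881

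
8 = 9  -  1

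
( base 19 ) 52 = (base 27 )3g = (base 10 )97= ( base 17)5C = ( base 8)141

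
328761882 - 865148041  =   - 536386159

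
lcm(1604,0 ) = 0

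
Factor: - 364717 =-364717^1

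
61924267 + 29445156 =91369423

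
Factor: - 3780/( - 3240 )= 2^( - 1 )*3^( - 1 )*7^1 = 7/6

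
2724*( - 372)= - 1013328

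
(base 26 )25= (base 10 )57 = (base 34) 1N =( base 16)39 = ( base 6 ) 133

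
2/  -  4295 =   -  1 + 4293/4295=-0.00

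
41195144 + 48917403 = 90112547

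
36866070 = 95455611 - 58589541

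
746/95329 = 746/95329 = 0.01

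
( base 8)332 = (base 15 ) E8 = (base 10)218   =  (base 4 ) 3122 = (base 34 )6E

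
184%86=12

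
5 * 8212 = 41060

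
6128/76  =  80 + 12/19 = 80.63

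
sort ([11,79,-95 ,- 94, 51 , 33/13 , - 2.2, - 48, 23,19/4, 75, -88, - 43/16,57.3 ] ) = [ - 95, - 94, - 88, - 48, - 43/16,  -  2.2, 33/13,19/4,11,23, 51,57.3,75, 79]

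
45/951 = 15/317=0.05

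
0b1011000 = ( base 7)154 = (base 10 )88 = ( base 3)10021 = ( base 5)323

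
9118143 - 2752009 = 6366134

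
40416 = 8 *5052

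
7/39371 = 7/39371 = 0.00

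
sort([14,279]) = [14, 279]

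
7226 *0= 0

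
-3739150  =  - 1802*2075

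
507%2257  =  507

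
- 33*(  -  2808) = 92664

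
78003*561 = 43759683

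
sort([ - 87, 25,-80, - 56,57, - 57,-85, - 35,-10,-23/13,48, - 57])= [ - 87,- 85, - 80, - 57, - 57, - 56,- 35, - 10 ,-23/13,25,48,57]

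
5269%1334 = 1267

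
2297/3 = 765 + 2/3= 765.67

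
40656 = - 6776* ( - 6)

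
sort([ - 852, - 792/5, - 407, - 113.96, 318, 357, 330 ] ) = [ - 852, - 407, - 792/5 , - 113.96, 318  ,  330, 357 ]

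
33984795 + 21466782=55451577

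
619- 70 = 549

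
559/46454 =559/46454 = 0.01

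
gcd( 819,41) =1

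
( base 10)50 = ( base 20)2a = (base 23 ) 24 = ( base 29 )1L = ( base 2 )110010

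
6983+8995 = 15978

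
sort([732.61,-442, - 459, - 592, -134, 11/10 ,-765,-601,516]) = [ - 765, - 601,-592, - 459, -442,-134,  11/10,  516,732.61]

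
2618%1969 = 649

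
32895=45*731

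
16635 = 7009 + 9626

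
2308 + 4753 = 7061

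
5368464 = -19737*( - 272)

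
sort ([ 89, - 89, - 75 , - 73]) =[ - 89,-75 , - 73 , 89] 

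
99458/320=49729/160 = 310.81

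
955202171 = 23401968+931800203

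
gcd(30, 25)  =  5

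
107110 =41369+65741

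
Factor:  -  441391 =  - 193^1*2287^1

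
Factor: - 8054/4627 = -2^1*7^(  -  1 )*661^(-1 )*4027^1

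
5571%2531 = 509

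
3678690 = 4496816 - 818126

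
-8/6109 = - 1  +  6101/6109 =- 0.00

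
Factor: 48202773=3^1 * 487^1 * 32993^1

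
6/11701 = 6/11701 = 0.00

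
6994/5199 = 6994/5199 = 1.35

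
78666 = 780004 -701338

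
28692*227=6513084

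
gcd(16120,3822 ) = 26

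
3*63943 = 191829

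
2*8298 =16596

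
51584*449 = 23161216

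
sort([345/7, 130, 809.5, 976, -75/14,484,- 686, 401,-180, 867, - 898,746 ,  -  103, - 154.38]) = [ - 898, - 686, - 180, - 154.38, - 103,- 75/14,  345/7 , 130, 401,484, 746, 809.5,867, 976] 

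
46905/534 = 87 + 149/178= 87.84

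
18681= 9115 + 9566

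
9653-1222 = 8431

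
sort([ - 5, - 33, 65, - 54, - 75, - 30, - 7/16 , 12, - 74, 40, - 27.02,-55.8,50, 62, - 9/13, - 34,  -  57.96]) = [ - 75, - 74,-57.96 , - 55.8, - 54, - 34,-33, - 30, - 27.02, - 5, - 9/13, - 7/16, 12, 40,  50, 62, 65]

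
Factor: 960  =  2^6*3^1*5^1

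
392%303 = 89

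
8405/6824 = 8405/6824 = 1.23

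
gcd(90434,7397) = 1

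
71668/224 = 319 + 53/56 = 319.95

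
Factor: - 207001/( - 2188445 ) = 5^( - 1)*7^(-1)*31^( - 1 )*317^1 * 653^1*2017^(-1)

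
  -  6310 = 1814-8124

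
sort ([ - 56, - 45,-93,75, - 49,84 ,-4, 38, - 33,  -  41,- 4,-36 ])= [  -  93, - 56, - 49, - 45,-41,-36,- 33,- 4, - 4,  38,75 , 84 ] 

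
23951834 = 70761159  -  46809325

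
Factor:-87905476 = -2^2*19^1*41^1*28211^1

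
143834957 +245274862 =389109819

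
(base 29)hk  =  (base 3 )201000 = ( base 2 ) 1000000001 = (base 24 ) L9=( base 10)513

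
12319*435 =5358765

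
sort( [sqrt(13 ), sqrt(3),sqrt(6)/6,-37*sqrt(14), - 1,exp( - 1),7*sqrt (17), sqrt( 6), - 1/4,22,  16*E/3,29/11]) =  [ - 37*sqrt(14),-1,-1/4, exp( -1 ) , sqrt(6) /6, sqrt(3 ),sqrt( 6), 29/11, sqrt( 13),  16*E/3 , 22,7*sqrt(17 )] 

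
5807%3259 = 2548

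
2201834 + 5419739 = 7621573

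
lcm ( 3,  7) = 21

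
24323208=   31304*777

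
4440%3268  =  1172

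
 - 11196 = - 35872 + 24676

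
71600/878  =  81  +  241/439 = 81.55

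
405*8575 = 3472875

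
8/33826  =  4/16913 = 0.00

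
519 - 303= 216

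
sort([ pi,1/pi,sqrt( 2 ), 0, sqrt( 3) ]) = [ 0,1/pi, sqrt ( 2) , sqrt(3),pi ] 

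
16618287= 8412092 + 8206195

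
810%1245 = 810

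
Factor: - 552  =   - 2^3 * 3^1*23^1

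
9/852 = 3/284  =  0.01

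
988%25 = 13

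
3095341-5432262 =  - 2336921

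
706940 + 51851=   758791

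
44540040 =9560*4659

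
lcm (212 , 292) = 15476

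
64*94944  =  6076416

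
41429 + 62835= 104264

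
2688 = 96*28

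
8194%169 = 82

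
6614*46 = 304244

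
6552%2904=744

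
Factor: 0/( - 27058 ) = 0  =  0^1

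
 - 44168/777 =-44168/777=- 56.84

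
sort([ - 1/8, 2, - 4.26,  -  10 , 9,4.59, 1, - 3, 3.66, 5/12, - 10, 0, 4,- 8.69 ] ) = [ -10, - 10  , - 8.69, - 4.26,- 3, - 1/8, 0, 5/12, 1,2, 3.66 , 4, 4.59, 9]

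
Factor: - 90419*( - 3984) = 2^4*3^1*7^1*83^1*12917^1=360229296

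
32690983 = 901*36283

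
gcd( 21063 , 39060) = 21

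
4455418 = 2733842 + 1721576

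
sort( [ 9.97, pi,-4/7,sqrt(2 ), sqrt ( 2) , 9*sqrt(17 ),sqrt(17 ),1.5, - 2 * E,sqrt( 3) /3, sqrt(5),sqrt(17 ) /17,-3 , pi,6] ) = [-2*E, - 3 , -4/7,sqrt(17 )/17,sqrt( 3)/3,sqrt( 2 ),sqrt( 2), 1.5,sqrt(5), pi,pi,sqrt( 17 ),6, 9.97,9* sqrt(17) ] 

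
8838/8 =4419/4 = 1104.75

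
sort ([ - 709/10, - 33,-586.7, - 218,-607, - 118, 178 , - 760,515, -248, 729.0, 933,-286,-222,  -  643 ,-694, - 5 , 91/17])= [-760,-694,- 643, - 607, - 586.7,-286,-248,-222,  -  218,-118 , - 709/10, - 33,-5, 91/17, 178, 515, 729.0, 933]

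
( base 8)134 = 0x5C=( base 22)44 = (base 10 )92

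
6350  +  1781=8131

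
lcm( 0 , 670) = 0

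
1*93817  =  93817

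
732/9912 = 61/826 = 0.07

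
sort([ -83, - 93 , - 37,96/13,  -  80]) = [ - 93, - 83, - 80, - 37, 96/13]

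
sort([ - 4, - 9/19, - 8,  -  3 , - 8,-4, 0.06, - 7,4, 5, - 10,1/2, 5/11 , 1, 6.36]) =[ - 10, - 8,  -  8, - 7, - 4, -4, - 3 , - 9/19,0.06, 5/11, 1/2,1, 4 , 5, 6.36]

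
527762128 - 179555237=348206891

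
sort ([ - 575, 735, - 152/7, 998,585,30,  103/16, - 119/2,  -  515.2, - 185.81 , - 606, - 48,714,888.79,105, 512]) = [ - 606, - 575, - 515.2, - 185.81, - 119/2,  -  48,  -  152/7,103/16,30, 105,512,585, 714, 735, 888.79,  998]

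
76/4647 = 76/4647 = 0.02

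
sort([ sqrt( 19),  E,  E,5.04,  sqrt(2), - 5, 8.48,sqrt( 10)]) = [- 5, sqrt(2 ),E,E, sqrt(10), sqrt(19 ) , 5.04,8.48 ]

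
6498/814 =7 + 400/407= 7.98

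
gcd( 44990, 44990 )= 44990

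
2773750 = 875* 3170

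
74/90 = 37/45=0.82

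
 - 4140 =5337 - 9477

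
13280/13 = 13280/13 = 1021.54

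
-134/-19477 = 134/19477 = 0.01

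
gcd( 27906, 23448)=6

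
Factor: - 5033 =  - 7^1*719^1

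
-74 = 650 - 724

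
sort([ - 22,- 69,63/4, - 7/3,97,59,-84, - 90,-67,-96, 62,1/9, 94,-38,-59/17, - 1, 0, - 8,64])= [-96, - 90, -84,-69, - 67,-38, -22,-8, - 59/17, - 7/3, - 1, 0, 1/9,63/4, 59, 62 , 64, 94 , 97] 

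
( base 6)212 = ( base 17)4C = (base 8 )120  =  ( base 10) 80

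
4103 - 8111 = -4008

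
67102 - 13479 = 53623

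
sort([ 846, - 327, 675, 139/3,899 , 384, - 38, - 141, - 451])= [ - 451, - 327, - 141, - 38,  139/3, 384,675,846, 899 ] 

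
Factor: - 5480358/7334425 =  - 2^1*3^1*5^( - 2)*7^( - 1 ) * 13^1 * 17^1 *4133^1*41911^( - 1)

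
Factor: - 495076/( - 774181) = 2^2*61^1 * 2029^1*774181^( - 1)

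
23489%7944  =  7601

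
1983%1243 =740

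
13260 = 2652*5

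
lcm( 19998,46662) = 139986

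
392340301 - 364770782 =27569519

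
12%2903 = 12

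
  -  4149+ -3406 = -7555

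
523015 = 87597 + 435418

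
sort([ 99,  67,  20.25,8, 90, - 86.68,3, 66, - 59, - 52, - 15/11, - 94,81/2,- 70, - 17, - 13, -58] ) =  [ - 94,  -  86.68,- 70,  -  59, - 58, - 52,-17 , - 13, - 15/11,3, 8, 20.25, 81/2,66,67,90,99]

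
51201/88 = 51201/88 = 581.83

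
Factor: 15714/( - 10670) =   -  3^4*5^( - 1 )* 11^( - 1) = - 81/55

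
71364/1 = 71364=71364.00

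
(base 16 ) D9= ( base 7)430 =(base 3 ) 22001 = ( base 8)331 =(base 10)217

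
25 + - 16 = 9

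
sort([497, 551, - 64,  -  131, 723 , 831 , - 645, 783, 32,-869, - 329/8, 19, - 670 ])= [ - 869,-670,  -  645, - 131,- 64, - 329/8, 19, 32, 497, 551,723, 783,831] 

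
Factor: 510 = 2^1* 3^1*5^1*17^1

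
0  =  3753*0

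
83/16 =5 + 3/16 = 5.19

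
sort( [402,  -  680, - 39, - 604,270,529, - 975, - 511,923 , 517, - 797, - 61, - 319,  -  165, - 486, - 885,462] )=[  -  975, - 885,-797, - 680, - 604,-511, - 486, - 319, - 165, - 61, - 39,270,402,462,517,  529,923] 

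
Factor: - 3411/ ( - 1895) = 9/5 = 3^2*5^( - 1)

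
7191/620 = 11 + 371/620 = 11.60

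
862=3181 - 2319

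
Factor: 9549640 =2^3*5^1  *193^1* 1237^1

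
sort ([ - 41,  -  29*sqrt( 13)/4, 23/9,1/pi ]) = [ - 41, - 29*sqrt( 13)/4, 1/pi, 23/9]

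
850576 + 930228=1780804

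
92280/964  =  95 + 175/241 = 95.73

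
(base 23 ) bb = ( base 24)B0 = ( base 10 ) 264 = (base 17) F9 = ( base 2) 100001000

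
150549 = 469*321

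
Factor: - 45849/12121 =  - 3^1*23^ ( - 1) * 29^1 = - 87/23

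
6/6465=2/2155 =0.00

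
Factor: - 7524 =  - 2^2*3^2*11^1*19^1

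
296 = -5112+5408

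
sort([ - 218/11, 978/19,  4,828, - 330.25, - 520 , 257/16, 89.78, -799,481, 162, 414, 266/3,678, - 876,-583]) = [-876, - 799, - 583, - 520, - 330.25,- 218/11 , 4,257/16, 978/19,266/3,89.78, 162, 414, 481, 678, 828]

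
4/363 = 4/363=0.01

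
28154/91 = 4022/13= 309.38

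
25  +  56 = 81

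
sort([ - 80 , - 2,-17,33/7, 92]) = [- 80,-17,  -  2,33/7, 92]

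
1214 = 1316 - 102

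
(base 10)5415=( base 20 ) DAF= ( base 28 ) 6PB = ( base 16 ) 1527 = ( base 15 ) 1910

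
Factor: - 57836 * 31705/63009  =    -  2^2*3^( - 2 )* 5^1*17^1 * 19^1* 373^1*761^1*7001^( -1)= - 1833690380/63009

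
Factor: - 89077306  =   - 2^1*2621^1*16993^1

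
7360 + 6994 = 14354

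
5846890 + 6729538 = 12576428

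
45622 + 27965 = 73587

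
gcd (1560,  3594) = 6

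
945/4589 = 945/4589 = 0.21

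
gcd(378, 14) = 14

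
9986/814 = 12 + 109/407 = 12.27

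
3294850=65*50690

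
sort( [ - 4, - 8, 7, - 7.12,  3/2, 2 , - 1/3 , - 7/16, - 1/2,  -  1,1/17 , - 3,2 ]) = [ - 8, - 7.12,-4, - 3, - 1, - 1/2, - 7/16, - 1/3,1/17, 3/2,2,  2,7 ] 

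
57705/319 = 180 + 285/319 = 180.89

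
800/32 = 25 = 25.00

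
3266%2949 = 317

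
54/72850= 27/36425 = 0.00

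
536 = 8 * 67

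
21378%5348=5334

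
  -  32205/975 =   -  34 + 63/65= - 33.03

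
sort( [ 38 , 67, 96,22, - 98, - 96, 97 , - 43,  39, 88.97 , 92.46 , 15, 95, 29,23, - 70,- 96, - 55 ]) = [ -98,-96,-96,  -  70, - 55, - 43 , 15,  22  ,  23,  29,38, 39,67, 88.97, 92.46, 95 , 96,97]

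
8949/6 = 1491 + 1/2 =1491.50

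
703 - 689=14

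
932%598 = 334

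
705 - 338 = 367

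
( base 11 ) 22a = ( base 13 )181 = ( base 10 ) 274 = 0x112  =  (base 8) 422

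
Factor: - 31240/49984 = -2^(-3 )*5^1 = - 5/8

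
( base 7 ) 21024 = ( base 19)e5e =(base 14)1c4b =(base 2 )1010000101011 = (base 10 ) 5163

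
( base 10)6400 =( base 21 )eag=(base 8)14400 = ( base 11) 4899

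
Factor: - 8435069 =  - 19^1*31^1 * 14321^1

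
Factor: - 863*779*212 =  -2^2*19^1*41^1 * 53^1*863^1 = - 142522724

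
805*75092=60449060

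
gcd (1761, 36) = 3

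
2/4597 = 2/4597 = 0.00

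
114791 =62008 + 52783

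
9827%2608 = 2003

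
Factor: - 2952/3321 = -8/9 = - 2^3*3^(-2)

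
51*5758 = 293658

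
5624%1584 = 872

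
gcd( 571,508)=1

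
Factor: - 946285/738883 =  - 5^1*173^(-1)*4271^( - 1) * 189257^1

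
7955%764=315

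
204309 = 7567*27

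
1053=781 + 272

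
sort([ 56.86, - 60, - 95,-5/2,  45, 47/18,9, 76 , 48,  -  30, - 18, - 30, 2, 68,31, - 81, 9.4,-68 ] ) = [ - 95, - 81, -68 , -60,-30,  -  30,-18,- 5/2,2 , 47/18, 9 , 9.4 , 31,45,48, 56.86, 68, 76]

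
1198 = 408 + 790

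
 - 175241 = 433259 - 608500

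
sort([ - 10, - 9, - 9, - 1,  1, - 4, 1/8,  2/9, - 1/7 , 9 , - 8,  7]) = [ - 10, - 9 , - 9,-8, - 4,  -  1, - 1/7, 1/8, 2/9,  1, 7,9] 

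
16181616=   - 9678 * ( - 1672)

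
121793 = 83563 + 38230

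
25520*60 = 1531200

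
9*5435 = 48915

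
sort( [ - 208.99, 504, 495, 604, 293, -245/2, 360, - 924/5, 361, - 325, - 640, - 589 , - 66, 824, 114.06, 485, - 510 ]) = [ - 640,-589, - 510, - 325,  -  208.99, - 924/5, - 245/2 , - 66,114.06, 293, 360,361, 485, 495, 504, 604, 824 ]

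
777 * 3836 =2980572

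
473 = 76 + 397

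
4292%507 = 236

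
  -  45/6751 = -45/6751 = -0.01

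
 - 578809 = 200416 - 779225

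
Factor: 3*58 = 174 = 2^1*3^1*29^1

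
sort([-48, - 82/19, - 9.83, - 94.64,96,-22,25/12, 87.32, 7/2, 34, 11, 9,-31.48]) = [ - 94.64, - 48, - 31.48, - 22, - 9.83,  -  82/19, 25/12, 7/2, 9,11, 34, 87.32, 96 ]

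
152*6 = 912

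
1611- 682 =929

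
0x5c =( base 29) 35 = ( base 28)38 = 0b1011100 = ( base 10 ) 92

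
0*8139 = 0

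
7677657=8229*933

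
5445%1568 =741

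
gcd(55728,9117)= 9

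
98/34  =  2 + 15/17 = 2.88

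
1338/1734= 223/289 = 0.77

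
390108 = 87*4484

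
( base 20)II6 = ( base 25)c2g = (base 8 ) 16616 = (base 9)11336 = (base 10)7566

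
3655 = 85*43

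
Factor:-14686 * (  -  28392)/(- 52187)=- 2^4 * 3^1*7^2*13^2*23^( - 1)*1049^1 * 2269^ ( - 1 )=- 416964912/52187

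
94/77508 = 47/38754  =  0.00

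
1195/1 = 1195 = 1195.00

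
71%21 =8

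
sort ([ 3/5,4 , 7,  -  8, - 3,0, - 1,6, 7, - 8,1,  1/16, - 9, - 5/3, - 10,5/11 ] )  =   [ - 10, - 9, - 8, - 8, - 3, - 5/3, - 1,0,1/16,5/11 , 3/5, 1, 4, 6,  7,7]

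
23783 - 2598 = 21185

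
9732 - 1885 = 7847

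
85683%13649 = 3789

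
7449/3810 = 2483/1270 = 1.96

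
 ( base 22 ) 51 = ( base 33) 3C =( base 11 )a1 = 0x6f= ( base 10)111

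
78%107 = 78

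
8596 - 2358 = 6238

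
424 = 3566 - 3142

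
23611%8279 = 7053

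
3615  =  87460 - 83845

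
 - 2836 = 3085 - 5921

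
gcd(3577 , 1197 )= 7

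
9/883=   9/883 = 0.01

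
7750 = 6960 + 790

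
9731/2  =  4865+1/2 = 4865.50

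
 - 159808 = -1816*88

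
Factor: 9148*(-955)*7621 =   -  2^2*5^1*191^1 *2287^1 *7621^1 =-66579647140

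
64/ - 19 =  - 64/19 = - 3.37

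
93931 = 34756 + 59175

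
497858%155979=29921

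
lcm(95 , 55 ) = 1045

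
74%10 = 4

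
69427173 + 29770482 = 99197655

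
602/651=86/93 = 0.92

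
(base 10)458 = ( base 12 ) 322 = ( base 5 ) 3313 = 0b111001010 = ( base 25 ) I8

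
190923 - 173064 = 17859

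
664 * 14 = 9296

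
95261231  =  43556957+51704274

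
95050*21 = 1996050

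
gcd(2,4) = 2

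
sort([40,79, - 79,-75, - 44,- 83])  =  [ - 83,-79,-75, - 44,40,79] 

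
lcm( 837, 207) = 19251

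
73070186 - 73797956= - 727770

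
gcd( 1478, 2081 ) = 1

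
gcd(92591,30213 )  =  1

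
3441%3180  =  261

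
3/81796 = 3/81796 = 0.00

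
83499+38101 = 121600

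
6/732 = 1/122 = 0.01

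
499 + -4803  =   - 4304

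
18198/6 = 3033 = 3033.00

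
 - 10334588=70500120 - 80834708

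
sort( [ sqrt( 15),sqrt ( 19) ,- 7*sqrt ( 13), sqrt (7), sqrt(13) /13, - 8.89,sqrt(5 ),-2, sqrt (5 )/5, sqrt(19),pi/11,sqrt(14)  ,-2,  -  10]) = [  -  7*sqrt ( 13 ), - 10,-8.89,-2,-2,sqrt(13)/13,pi/11, sqrt(5)/5,sqrt(5 ) , sqrt(7),sqrt(14),sqrt(15),sqrt( 19),sqrt( 19 )]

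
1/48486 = 1/48486 = 0.00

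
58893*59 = 3474687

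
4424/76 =58 + 4/19 = 58.21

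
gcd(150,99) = 3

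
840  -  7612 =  - 6772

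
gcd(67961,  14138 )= 1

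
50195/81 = 50195/81 = 619.69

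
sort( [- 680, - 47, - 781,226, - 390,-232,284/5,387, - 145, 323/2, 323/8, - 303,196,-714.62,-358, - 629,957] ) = [ - 781 , - 714.62 ,  -  680 ,-629 , - 390 ,- 358, - 303, - 232 , - 145, - 47,323/8,284/5 , 323/2,196, 226 , 387,957]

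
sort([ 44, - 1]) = [  -  1,44 ] 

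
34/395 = 34/395= 0.09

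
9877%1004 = 841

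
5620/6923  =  5620/6923 = 0.81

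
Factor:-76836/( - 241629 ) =76/239 = 2^2*19^1*239^( - 1 ) 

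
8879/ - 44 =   -  8879/44 =- 201.80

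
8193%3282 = 1629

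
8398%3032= 2334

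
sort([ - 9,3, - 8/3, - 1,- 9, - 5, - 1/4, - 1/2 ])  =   [-9, - 9, - 5, - 8/3, - 1,- 1/2, - 1/4,3]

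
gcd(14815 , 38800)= 5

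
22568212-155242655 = -132674443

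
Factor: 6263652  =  2^2*3^1*29^1* 41^1*439^1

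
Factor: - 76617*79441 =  -3^2*17^1 *4673^1*8513^1 = - 6086531097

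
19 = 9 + 10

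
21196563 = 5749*3687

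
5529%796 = 753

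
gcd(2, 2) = 2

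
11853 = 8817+3036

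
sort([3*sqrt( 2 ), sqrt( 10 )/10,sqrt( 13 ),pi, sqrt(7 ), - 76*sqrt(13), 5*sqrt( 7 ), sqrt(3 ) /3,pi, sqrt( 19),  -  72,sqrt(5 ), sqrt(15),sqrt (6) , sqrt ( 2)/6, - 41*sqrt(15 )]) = [ - 76*sqrt( 13), - 41*sqrt( 15), - 72,sqrt( 2 ) /6, sqrt( 10) /10 , sqrt(3 )/3 , sqrt(5),sqrt(6 ), sqrt(7 ), pi,pi,sqrt( 13 ),sqrt( 15 ),3*sqrt( 2),sqrt( 19), 5*sqrt(7)] 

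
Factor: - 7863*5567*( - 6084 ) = 2^2*3^3 * 13^2*19^1*293^1*2621^1 = 266316884964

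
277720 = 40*6943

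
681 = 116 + 565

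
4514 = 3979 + 535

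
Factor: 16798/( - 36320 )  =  - 37/80  =  - 2^( - 4 ) *5^( - 1 )*37^1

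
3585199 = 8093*443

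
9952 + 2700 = 12652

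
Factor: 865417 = 7^1*123631^1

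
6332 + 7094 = 13426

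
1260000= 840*1500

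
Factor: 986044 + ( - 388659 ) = 5^1*157^1*761^1 = 597385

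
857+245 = 1102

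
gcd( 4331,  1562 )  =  71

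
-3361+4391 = 1030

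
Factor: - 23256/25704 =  - 19/21 = - 3^( -1 ) * 7^(-1)*19^1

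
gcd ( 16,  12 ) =4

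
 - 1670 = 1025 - 2695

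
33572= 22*1526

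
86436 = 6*14406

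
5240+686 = 5926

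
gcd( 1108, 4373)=1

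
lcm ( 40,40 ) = 40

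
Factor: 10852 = 2^2*2713^1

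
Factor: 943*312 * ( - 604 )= - 2^5*3^1 * 13^1 * 23^1*41^1*151^1 = - 177706464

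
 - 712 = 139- 851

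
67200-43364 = 23836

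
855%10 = 5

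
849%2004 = 849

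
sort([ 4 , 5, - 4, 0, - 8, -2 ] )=[ - 8,- 4, -2, 0 , 4,5]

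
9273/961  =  9273/961 = 9.65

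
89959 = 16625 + 73334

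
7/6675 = 7/6675=0.00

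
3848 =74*52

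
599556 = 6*99926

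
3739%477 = 400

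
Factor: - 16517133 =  - 3^2 * 37^1*193^1*257^1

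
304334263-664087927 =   -  359753664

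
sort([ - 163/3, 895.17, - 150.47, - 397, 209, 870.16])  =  [ - 397, - 150.47, - 163/3, 209, 870.16, 895.17 ] 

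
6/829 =6/829=0.01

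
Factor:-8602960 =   -  2^4*5^1*53^1  *2029^1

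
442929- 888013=-445084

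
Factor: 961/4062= 2^( - 1) *3^ ( - 1 )*31^2*677^ ( - 1 ) 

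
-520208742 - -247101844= -273106898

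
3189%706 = 365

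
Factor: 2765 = 5^1*7^1*79^1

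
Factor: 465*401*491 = 3^1*5^1 * 31^1 * 401^1*491^1 = 91554315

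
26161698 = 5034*5197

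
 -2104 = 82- 2186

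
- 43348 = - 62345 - -18997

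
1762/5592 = 881/2796 = 0.32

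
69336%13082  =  3926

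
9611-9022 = 589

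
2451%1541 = 910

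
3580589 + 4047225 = 7627814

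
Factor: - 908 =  - 2^2 * 227^1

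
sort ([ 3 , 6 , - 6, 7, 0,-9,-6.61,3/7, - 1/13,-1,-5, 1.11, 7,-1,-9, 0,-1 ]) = [ -9, - 9, - 6.61,-6,-5, - 1, - 1,-1, - 1/13,0, 0, 3/7,  1.11,3, 6, 7,7] 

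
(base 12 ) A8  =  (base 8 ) 200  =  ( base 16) 80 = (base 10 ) 128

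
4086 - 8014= - 3928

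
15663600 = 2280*6870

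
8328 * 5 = 41640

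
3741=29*129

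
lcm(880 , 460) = 20240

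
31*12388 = 384028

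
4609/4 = 1152 + 1/4 = 1152.25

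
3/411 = 1/137 = 0.01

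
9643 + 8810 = 18453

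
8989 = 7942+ 1047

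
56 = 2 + 54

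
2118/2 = 1059 =1059.00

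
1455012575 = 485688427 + 969324148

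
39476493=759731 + 38716762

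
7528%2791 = 1946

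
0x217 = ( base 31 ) h8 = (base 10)535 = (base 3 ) 201211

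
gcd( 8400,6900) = 300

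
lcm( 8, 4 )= 8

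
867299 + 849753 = 1717052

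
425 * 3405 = 1447125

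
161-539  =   - 378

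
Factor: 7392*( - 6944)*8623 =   -  2^10*3^1*7^2*11^1*31^1*8623^1 = -442619003904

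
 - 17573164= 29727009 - 47300173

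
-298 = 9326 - 9624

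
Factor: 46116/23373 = 732/371 =2^2*3^1 *7^ (  -  1 )*53^(  -  1)*61^1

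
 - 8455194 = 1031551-9486745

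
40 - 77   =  -37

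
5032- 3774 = 1258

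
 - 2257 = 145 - 2402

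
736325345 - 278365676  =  457959669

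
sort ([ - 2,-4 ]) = [  -  4,- 2 ]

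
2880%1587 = 1293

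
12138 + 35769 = 47907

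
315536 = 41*7696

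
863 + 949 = 1812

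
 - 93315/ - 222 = 31105/74 = 420.34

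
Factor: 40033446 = 2^1*3^1 * 61^1*89^1*1229^1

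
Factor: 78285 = 3^1*5^1*17^1*307^1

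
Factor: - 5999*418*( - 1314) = 2^2*3^2*7^1*11^1 * 19^1*73^1*857^1= 3294962748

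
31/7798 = 31/7798 = 0.00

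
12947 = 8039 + 4908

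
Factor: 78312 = 2^3 * 3^1*13^1*251^1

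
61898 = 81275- 19377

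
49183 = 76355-27172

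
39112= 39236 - 124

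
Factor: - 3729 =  - 3^1*11^1*113^1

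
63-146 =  - 83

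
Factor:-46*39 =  - 1794 = -2^1*3^1*13^1*23^1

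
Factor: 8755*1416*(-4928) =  - 2^9*3^1*5^1* 7^1*11^1*17^1*59^1* 103^1 = - 61092810240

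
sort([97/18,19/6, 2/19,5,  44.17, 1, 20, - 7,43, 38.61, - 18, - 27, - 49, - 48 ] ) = [-49,  -  48, - 27,-18, - 7,2/19,1,19/6, 5 , 97/18,20, 38.61,43,44.17] 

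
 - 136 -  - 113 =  - 23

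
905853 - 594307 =311546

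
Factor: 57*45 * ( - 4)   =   - 2^2*3^3 * 5^1*19^1 = - 10260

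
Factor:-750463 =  - 7^1*107209^1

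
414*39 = 16146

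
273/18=15 + 1/6 = 15.17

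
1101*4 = 4404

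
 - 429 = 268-697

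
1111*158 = 175538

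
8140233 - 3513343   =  4626890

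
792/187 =72/17  =  4.24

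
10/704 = 5/352 = 0.01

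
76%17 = 8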